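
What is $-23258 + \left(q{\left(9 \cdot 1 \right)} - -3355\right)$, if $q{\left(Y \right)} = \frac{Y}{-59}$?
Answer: $- \frac{1174286}{59} \approx -19903.0$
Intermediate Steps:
$q{\left(Y \right)} = - \frac{Y}{59}$ ($q{\left(Y \right)} = Y \left(- \frac{1}{59}\right) = - \frac{Y}{59}$)
$-23258 + \left(q{\left(9 \cdot 1 \right)} - -3355\right) = -23258 - \left(-3355 + \frac{9 \cdot 1}{59}\right) = -23258 + \left(\left(- \frac{1}{59}\right) 9 + 3355\right) = -23258 + \left(- \frac{9}{59} + 3355\right) = -23258 + \frac{197936}{59} = - \frac{1174286}{59}$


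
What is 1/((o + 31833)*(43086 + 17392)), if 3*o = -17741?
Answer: 3/4702648324 ≈ 6.3794e-10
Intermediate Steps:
o = -17741/3 (o = (⅓)*(-17741) = -17741/3 ≈ -5913.7)
1/((o + 31833)*(43086 + 17392)) = 1/((-17741/3 + 31833)*(43086 + 17392)) = 1/((77758/3)*60478) = 1/(4702648324/3) = 3/4702648324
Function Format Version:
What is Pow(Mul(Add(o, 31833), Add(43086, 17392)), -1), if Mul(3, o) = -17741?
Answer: Rational(3, 4702648324) ≈ 6.3794e-10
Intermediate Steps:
o = Rational(-17741, 3) (o = Mul(Rational(1, 3), -17741) = Rational(-17741, 3) ≈ -5913.7)
Pow(Mul(Add(o, 31833), Add(43086, 17392)), -1) = Pow(Mul(Add(Rational(-17741, 3), 31833), Add(43086, 17392)), -1) = Pow(Mul(Rational(77758, 3), 60478), -1) = Pow(Rational(4702648324, 3), -1) = Rational(3, 4702648324)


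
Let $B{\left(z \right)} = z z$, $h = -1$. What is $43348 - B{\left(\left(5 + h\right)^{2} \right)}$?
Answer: $43092$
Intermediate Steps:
$B{\left(z \right)} = z^{2}$
$43348 - B{\left(\left(5 + h\right)^{2} \right)} = 43348 - \left(\left(5 - 1\right)^{2}\right)^{2} = 43348 - \left(4^{2}\right)^{2} = 43348 - 16^{2} = 43348 - 256 = 43092$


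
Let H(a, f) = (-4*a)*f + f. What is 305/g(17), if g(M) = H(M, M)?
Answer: -305/1139 ≈ -0.26778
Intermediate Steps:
H(a, f) = f - 4*a*f (H(a, f) = -4*a*f + f = f - 4*a*f)
g(M) = M*(1 - 4*M)
305/g(17) = 305/((17*(1 - 4*17))) = 305/((17*(1 - 68))) = 305/((17*(-67))) = 305/(-1139) = 305*(-1/1139) = -305/1139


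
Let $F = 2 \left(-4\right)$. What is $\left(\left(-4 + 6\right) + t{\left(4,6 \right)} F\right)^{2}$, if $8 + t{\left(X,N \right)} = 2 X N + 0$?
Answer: $101124$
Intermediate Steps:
$F = -8$
$t{\left(X,N \right)} = -8 + 2 N X$ ($t{\left(X,N \right)} = -8 + \left(2 X N + 0\right) = -8 + \left(2 N X + 0\right) = -8 + 2 N X$)
$\left(\left(-4 + 6\right) + t{\left(4,6 \right)} F\right)^{2} = \left(\left(-4 + 6\right) + \left(-8 + 2 \cdot 6 \cdot 4\right) \left(-8\right)\right)^{2} = \left(2 + \left(-8 + 48\right) \left(-8\right)\right)^{2} = \left(2 + 40 \left(-8\right)\right)^{2} = \left(2 - 320\right)^{2} = \left(-318\right)^{2} = 101124$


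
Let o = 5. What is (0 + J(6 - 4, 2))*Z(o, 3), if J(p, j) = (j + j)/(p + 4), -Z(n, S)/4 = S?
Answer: -8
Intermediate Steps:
Z(n, S) = -4*S
J(p, j) = 2*j/(4 + p) (J(p, j) = (2*j)/(4 + p) = 2*j/(4 + p))
(0 + J(6 - 4, 2))*Z(o, 3) = (0 + 2*2/(4 + (6 - 4)))*(-4*3) = (0 + 2*2/(4 + 2))*(-12) = (0 + 2*2/6)*(-12) = (0 + 2*2*(1/6))*(-12) = (0 + 2/3)*(-12) = (2/3)*(-12) = -8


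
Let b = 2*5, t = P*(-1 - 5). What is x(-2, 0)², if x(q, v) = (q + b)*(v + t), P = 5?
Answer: 57600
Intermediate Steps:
t = -30 (t = 5*(-1 - 5) = 5*(-6) = -30)
b = 10
x(q, v) = (-30 + v)*(10 + q) (x(q, v) = (q + 10)*(v - 30) = (10 + q)*(-30 + v) = (-30 + v)*(10 + q))
x(-2, 0)² = (-300 - 30*(-2) + 10*0 - 2*0)² = (-300 + 60 + 0 + 0)² = (-240)² = 57600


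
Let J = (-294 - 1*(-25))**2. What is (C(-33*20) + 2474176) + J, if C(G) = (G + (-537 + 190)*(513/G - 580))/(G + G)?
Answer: 739470153463/290400 ≈ 2.5464e+6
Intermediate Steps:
J = 72361 (J = (-294 + 25)**2 = (-269)**2 = 72361)
C(G) = (201260 + G - 178011/G)/(2*G) (C(G) = (G - 347*(-580 + 513/G))/((2*G)) = (G + (201260 - 178011/G))*(1/(2*G)) = (201260 + G - 178011/G)*(1/(2*G)) = (201260 + G - 178011/G)/(2*G))
(C(-33*20) + 2474176) + J = ((-178011 + (-33*20)**2 + 201260*(-33*20))/(2*(-33*20)**2) + 2474176) + 72361 = ((1/2)*(-178011 + (-660)**2 + 201260*(-660))/(-660)**2 + 2474176) + 72361 = ((1/2)*(1/435600)*(-178011 + 435600 - 132831600) + 2474176) + 72361 = ((1/2)*(1/435600)*(-132574011) + 2474176) + 72361 = (-44191337/290400 + 2474176) + 72361 = 718456519063/290400 + 72361 = 739470153463/290400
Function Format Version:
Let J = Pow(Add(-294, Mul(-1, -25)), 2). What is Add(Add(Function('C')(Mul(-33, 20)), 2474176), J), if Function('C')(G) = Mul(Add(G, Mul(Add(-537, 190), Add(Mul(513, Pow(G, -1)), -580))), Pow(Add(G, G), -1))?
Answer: Rational(739470153463, 290400) ≈ 2.5464e+6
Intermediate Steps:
J = 72361 (J = Pow(Add(-294, 25), 2) = Pow(-269, 2) = 72361)
Function('C')(G) = Mul(Rational(1, 2), Pow(G, -1), Add(201260, G, Mul(-178011, Pow(G, -1)))) (Function('C')(G) = Mul(Add(G, Mul(-347, Add(-580, Mul(513, Pow(G, -1))))), Pow(Mul(2, G), -1)) = Mul(Add(G, Add(201260, Mul(-178011, Pow(G, -1)))), Mul(Rational(1, 2), Pow(G, -1))) = Mul(Add(201260, G, Mul(-178011, Pow(G, -1))), Mul(Rational(1, 2), Pow(G, -1))) = Mul(Rational(1, 2), Pow(G, -1), Add(201260, G, Mul(-178011, Pow(G, -1)))))
Add(Add(Function('C')(Mul(-33, 20)), 2474176), J) = Add(Add(Mul(Rational(1, 2), Pow(Mul(-33, 20), -2), Add(-178011, Pow(Mul(-33, 20), 2), Mul(201260, Mul(-33, 20)))), 2474176), 72361) = Add(Add(Mul(Rational(1, 2), Pow(-660, -2), Add(-178011, Pow(-660, 2), Mul(201260, -660))), 2474176), 72361) = Add(Add(Mul(Rational(1, 2), Rational(1, 435600), Add(-178011, 435600, -132831600)), 2474176), 72361) = Add(Add(Mul(Rational(1, 2), Rational(1, 435600), -132574011), 2474176), 72361) = Add(Add(Rational(-44191337, 290400), 2474176), 72361) = Add(Rational(718456519063, 290400), 72361) = Rational(739470153463, 290400)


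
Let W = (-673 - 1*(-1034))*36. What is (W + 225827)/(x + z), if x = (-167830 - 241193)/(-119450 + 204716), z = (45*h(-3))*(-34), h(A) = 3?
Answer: -754203034/14510369 ≈ -51.977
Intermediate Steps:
z = -4590 (z = (45*3)*(-34) = 135*(-34) = -4590)
x = -15149/3158 (x = -409023/85266 = -409023*1/85266 = -15149/3158 ≈ -4.7970)
W = 12996 (W = (-673 + 1034)*36 = 361*36 = 12996)
(W + 225827)/(x + z) = (12996 + 225827)/(-15149/3158 - 4590) = 238823/(-14510369/3158) = 238823*(-3158/14510369) = -754203034/14510369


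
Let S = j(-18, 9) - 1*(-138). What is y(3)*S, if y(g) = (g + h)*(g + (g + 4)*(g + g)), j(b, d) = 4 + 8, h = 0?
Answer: 20250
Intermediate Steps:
j(b, d) = 12
y(g) = g*(g + 2*g*(4 + g)) (y(g) = (g + 0)*(g + (g + 4)*(g + g)) = g*(g + (4 + g)*(2*g)) = g*(g + 2*g*(4 + g)))
S = 150 (S = 12 - 1*(-138) = 12 + 138 = 150)
y(3)*S = (3²*(9 + 2*3))*150 = (9*(9 + 6))*150 = (9*15)*150 = 135*150 = 20250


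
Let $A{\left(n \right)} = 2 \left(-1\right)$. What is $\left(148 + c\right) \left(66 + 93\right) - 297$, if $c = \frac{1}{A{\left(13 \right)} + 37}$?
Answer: $\frac{813384}{35} \approx 23240.0$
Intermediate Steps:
$A{\left(n \right)} = -2$
$c = \frac{1}{35}$ ($c = \frac{1}{-2 + 37} = \frac{1}{35} \approx 0.028571$)
$\left(148 + c\right) \left(66 + 93\right) - 297 = \left(148 + \frac{1}{35}\right) \left(66 + 93\right) - 297 = \frac{5181}{35} \cdot 159 - 297 = \frac{823779}{35} - 297 = \frac{813384}{35}$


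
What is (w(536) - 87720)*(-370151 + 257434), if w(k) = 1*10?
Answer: 9886408070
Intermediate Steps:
w(k) = 10
(w(536) - 87720)*(-370151 + 257434) = (10 - 87720)*(-370151 + 257434) = -87710*(-112717) = 9886408070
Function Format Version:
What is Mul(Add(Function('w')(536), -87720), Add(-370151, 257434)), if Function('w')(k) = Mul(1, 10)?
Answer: 9886408070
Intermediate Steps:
Function('w')(k) = 10
Mul(Add(Function('w')(536), -87720), Add(-370151, 257434)) = Mul(Add(10, -87720), Add(-370151, 257434)) = Mul(-87710, -112717) = 9886408070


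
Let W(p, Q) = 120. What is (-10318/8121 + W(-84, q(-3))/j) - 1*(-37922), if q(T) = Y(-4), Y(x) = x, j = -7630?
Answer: 234968990720/6196323 ≈ 37921.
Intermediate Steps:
q(T) = -4
(-10318/8121 + W(-84, q(-3))/j) - 1*(-37922) = (-10318/8121 + 120/(-7630)) - 1*(-37922) = (-10318*1/8121 + 120*(-1/7630)) + 37922 = (-10318/8121 - 12/763) + 37922 = -7970086/6196323 + 37922 = 234968990720/6196323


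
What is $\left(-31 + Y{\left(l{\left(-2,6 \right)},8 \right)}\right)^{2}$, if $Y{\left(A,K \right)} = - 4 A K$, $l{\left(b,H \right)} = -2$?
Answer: $1089$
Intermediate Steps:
$Y{\left(A,K \right)} = - 4 A K$
$\left(-31 + Y{\left(l{\left(-2,6 \right)},8 \right)}\right)^{2} = \left(-31 - \left(-8\right) 8\right)^{2} = \left(-31 + 64\right)^{2} = 33^{2} = 1089$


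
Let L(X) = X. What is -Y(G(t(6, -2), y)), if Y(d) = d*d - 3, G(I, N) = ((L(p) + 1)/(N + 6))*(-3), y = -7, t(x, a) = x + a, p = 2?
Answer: -78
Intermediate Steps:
t(x, a) = a + x
G(I, N) = -9/(6 + N) (G(I, N) = ((2 + 1)/(N + 6))*(-3) = (3/(6 + N))*(-3) = -9/(6 + N))
Y(d) = -3 + d² (Y(d) = d² - 3 = -3 + d²)
-Y(G(t(6, -2), y)) = -(-3 + (-9/(6 - 7))²) = -(-3 + (-9/(-1))²) = -(-3 + (-9*(-1))²) = -(-3 + 9²) = -(-3 + 81) = -1*78 = -78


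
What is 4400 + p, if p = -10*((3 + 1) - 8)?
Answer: 4440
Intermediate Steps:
p = 40 (p = -10*(4 - 8) = -10*(-4) = 40)
4400 + p = 4400 + 40 = 4440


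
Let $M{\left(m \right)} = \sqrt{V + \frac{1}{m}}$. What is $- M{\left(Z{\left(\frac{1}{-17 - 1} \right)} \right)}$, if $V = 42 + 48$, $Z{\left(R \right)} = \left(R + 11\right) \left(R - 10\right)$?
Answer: $- \frac{3 \sqrt{12712932838}}{35657} \approx -9.4864$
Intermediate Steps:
$Z{\left(R \right)} = \left(-10 + R\right) \left(11 + R\right)$ ($Z{\left(R \right)} = \left(11 + R\right) \left(-10 + R\right) = \left(-10 + R\right) \left(11 + R\right)$)
$V = 90$
$M{\left(m \right)} = \sqrt{90 + \frac{1}{m}}$
$- M{\left(Z{\left(\frac{1}{-17 - 1} \right)} \right)} = - \sqrt{90 + \frac{1}{-110 + \frac{1}{-17 - 1} + \left(\frac{1}{-17 - 1}\right)^{2}}} = - \sqrt{90 + \frac{1}{-110 + \frac{1}{-18} + \left(\frac{1}{-18}\right)^{2}}} = - \sqrt{90 + \frac{1}{-110 - \frac{1}{18} + \left(- \frac{1}{18}\right)^{2}}} = - \sqrt{90 + \frac{1}{-110 - \frac{1}{18} + \frac{1}{324}}} = - \sqrt{90 + \frac{1}{- \frac{35657}{324}}} = - \sqrt{90 - \frac{324}{35657}} = - \sqrt{\frac{3208806}{35657}} = - \frac{3 \sqrt{12712932838}}{35657}$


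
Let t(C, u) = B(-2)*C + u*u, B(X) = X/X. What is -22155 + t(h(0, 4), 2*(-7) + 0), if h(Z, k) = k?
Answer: -21955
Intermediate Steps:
B(X) = 1
t(C, u) = C + u² (t(C, u) = 1*C + u*u = C + u²)
-22155 + t(h(0, 4), 2*(-7) + 0) = -22155 + (4 + (2*(-7) + 0)²) = -22155 + (4 + (-14 + 0)²) = -22155 + (4 + (-14)²) = -22155 + (4 + 196) = -22155 + 200 = -21955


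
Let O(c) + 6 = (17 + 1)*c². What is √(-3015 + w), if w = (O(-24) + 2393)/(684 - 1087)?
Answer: 10*I*√4948034/403 ≈ 55.196*I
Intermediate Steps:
O(c) = -6 + 18*c² (O(c) = -6 + (17 + 1)*c² = -6 + 18*c²)
w = -12755/403 (w = ((-6 + 18*(-24)²) + 2393)/(684 - 1087) = ((-6 + 18*576) + 2393)/(-403) = ((-6 + 10368) + 2393)*(-1/403) = (10362 + 2393)*(-1/403) = 12755*(-1/403) = -12755/403 ≈ -31.650)
√(-3015 + w) = √(-3015 - 12755/403) = √(-1227800/403) = 10*I*√4948034/403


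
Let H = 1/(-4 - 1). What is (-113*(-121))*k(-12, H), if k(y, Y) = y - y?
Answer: 0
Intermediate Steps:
H = -1/5 (H = 1/(-5) = -1/5 ≈ -0.20000)
k(y, Y) = 0
(-113*(-121))*k(-12, H) = -113*(-121)*0 = 13673*0 = 0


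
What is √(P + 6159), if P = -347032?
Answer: 13*I*√2017 ≈ 583.84*I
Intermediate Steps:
√(P + 6159) = √(-347032 + 6159) = √(-340873) = 13*I*√2017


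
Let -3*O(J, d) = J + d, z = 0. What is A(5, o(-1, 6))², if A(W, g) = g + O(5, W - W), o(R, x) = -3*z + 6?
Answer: 169/9 ≈ 18.778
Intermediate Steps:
o(R, x) = 6 (o(R, x) = -3*0 + 6 = 0 + 6 = 6)
O(J, d) = -J/3 - d/3 (O(J, d) = -(J + d)/3 = -J/3 - d/3)
A(W, g) = -5/3 + g (A(W, g) = g + (-⅓*5 - (W - W)/3) = g + (-5/3 - ⅓*0) = g + (-5/3 + 0) = g - 5/3 = -5/3 + g)
A(5, o(-1, 6))² = (-5/3 + 6)² = (13/3)² = 169/9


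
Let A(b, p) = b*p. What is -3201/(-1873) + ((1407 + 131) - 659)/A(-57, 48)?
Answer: 2370523/1708176 ≈ 1.3878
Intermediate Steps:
-3201/(-1873) + ((1407 + 131) - 659)/A(-57, 48) = -3201/(-1873) + ((1407 + 131) - 659)/((-57*48)) = -3201*(-1/1873) + (1538 - 659)/(-2736) = 3201/1873 + 879*(-1/2736) = 3201/1873 - 293/912 = 2370523/1708176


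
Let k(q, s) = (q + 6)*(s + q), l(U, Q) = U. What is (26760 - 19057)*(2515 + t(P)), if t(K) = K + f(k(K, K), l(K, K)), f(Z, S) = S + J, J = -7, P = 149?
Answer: 21614618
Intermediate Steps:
k(q, s) = (6 + q)*(q + s)
f(Z, S) = -7 + S (f(Z, S) = S - 7 = -7 + S)
t(K) = -7 + 2*K (t(K) = K + (-7 + K) = -7 + 2*K)
(26760 - 19057)*(2515 + t(P)) = (26760 - 19057)*(2515 + (-7 + 2*149)) = 7703*(2515 + (-7 + 298)) = 7703*(2515 + 291) = 7703*2806 = 21614618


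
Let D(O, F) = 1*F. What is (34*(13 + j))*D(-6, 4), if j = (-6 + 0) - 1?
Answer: 816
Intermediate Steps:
D(O, F) = F
j = -7 (j = -6 - 1 = -7)
(34*(13 + j))*D(-6, 4) = (34*(13 - 7))*4 = (34*6)*4 = 204*4 = 816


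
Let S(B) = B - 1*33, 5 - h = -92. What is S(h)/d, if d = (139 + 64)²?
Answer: 64/41209 ≈ 0.0015531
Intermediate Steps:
h = 97 (h = 5 - 1*(-92) = 5 + 92 = 97)
S(B) = -33 + B (S(B) = B - 33 = -33 + B)
d = 41209 (d = 203² = 41209)
S(h)/d = (-33 + 97)/41209 = 64*(1/41209) = 64/41209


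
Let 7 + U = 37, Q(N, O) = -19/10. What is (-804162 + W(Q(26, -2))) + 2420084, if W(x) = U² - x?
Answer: 16168239/10 ≈ 1.6168e+6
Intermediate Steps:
Q(N, O) = -19/10 (Q(N, O) = -19*⅒ = -19/10)
U = 30 (U = -7 + 37 = 30)
W(x) = 900 - x (W(x) = 30² - x = 900 - x)
(-804162 + W(Q(26, -2))) + 2420084 = (-804162 + (900 - 1*(-19/10))) + 2420084 = (-804162 + (900 + 19/10)) + 2420084 = (-804162 + 9019/10) + 2420084 = -8032601/10 + 2420084 = 16168239/10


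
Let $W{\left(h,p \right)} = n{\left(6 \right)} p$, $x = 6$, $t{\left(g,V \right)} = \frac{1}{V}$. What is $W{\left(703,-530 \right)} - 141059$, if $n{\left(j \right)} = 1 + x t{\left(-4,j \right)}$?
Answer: $-142119$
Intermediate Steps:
$n{\left(j \right)} = 1 + \frac{6}{j}$
$W{\left(h,p \right)} = 2 p$ ($W{\left(h,p \right)} = \frac{6 + 6}{6} p = \frac{1}{6} \cdot 12 p = 2 p$)
$W{\left(703,-530 \right)} - 141059 = 2 \left(-530\right) - 141059 = -1060 - 141059 = -142119$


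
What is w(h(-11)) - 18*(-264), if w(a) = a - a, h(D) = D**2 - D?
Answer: 4752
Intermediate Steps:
w(a) = 0
w(h(-11)) - 18*(-264) = 0 - 18*(-264) = 0 - 1*(-4752) = 0 + 4752 = 4752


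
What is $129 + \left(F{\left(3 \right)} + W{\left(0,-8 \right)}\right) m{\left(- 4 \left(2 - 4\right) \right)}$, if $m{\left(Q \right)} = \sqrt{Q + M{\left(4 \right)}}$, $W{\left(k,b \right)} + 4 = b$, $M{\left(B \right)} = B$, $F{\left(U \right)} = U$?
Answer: $129 - 18 \sqrt{3} \approx 97.823$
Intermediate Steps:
$W{\left(k,b \right)} = -4 + b$
$m{\left(Q \right)} = \sqrt{4 + Q}$ ($m{\left(Q \right)} = \sqrt{Q + 4} = \sqrt{4 + Q}$)
$129 + \left(F{\left(3 \right)} + W{\left(0,-8 \right)}\right) m{\left(- 4 \left(2 - 4\right) \right)} = 129 + \left(3 - 12\right) \sqrt{4 - 4 \left(2 - 4\right)} = 129 + \left(3 - 12\right) \sqrt{4 - -8} = 129 - 9 \sqrt{4 + 8} = 129 - 9 \sqrt{12} = 129 - 9 \cdot 2 \sqrt{3} = 129 - 18 \sqrt{3}$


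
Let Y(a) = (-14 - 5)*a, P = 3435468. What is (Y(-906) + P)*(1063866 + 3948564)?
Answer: 17306326837260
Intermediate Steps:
Y(a) = -19*a
(Y(-906) + P)*(1063866 + 3948564) = (-19*(-906) + 3435468)*(1063866 + 3948564) = (17214 + 3435468)*5012430 = 3452682*5012430 = 17306326837260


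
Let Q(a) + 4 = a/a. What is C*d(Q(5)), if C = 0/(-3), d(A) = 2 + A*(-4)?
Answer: 0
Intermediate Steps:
Q(a) = -3 (Q(a) = -4 + a/a = -4 + 1 = -3)
d(A) = 2 - 4*A
C = 0 (C = 0*(-1/3) = 0)
C*d(Q(5)) = 0*(2 - 4*(-3)) = 0*(2 + 12) = 0*14 = 0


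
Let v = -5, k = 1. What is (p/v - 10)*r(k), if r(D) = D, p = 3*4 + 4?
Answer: -66/5 ≈ -13.200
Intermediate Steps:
p = 16 (p = 12 + 4 = 16)
(p/v - 10)*r(k) = (16/(-5) - 10)*1 = (16*(-⅕) - 10)*1 = (-16/5 - 10)*1 = -66/5*1 = -66/5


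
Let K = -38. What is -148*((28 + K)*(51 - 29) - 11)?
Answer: 34188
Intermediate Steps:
-148*((28 + K)*(51 - 29) - 11) = -148*((28 - 38)*(51 - 29) - 11) = -148*(-10*22 - 11) = -148*(-220 - 11) = -148*(-231) = 34188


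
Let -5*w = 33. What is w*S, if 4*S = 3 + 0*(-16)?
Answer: -99/20 ≈ -4.9500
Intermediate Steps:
w = -33/5 (w = -1/5*33 = -33/5 ≈ -6.6000)
S = 3/4 (S = (3 + 0*(-16))/4 = (3 + 0)/4 = (1/4)*3 = 3/4 ≈ 0.75000)
w*S = -33/5*3/4 = -99/20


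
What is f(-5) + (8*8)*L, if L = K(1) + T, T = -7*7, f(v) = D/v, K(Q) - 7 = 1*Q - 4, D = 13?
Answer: -14413/5 ≈ -2882.6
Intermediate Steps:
K(Q) = 3 + Q (K(Q) = 7 + (1*Q - 4) = 7 + (Q - 4) = 7 + (-4 + Q) = 3 + Q)
f(v) = 13/v
T = -49
L = -45 (L = (3 + 1) - 49 = 4 - 49 = -45)
f(-5) + (8*8)*L = 13/(-5) + (8*8)*(-45) = 13*(-1/5) + 64*(-45) = -13/5 - 2880 = -14413/5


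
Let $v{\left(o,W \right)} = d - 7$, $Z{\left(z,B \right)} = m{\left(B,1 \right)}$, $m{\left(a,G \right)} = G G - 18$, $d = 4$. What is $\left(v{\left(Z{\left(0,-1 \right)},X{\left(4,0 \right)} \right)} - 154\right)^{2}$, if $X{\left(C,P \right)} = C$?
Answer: $24649$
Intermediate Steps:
$m{\left(a,G \right)} = -18 + G^{2}$ ($m{\left(a,G \right)} = G^{2} - 18 = -18 + G^{2}$)
$Z{\left(z,B \right)} = -17$ ($Z{\left(z,B \right)} = -18 + 1^{2} = -18 + 1 = -17$)
$v{\left(o,W \right)} = -3$ ($v{\left(o,W \right)} = 4 - 7 = -3$)
$\left(v{\left(Z{\left(0,-1 \right)},X{\left(4,0 \right)} \right)} - 154\right)^{2} = \left(-3 - 154\right)^{2} = \left(-157\right)^{2} = 24649$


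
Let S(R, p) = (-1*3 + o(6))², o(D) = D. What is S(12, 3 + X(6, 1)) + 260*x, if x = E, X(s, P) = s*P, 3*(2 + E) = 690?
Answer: 59289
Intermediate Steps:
E = 228 (E = -2 + (⅓)*690 = -2 + 230 = 228)
X(s, P) = P*s
S(R, p) = 9 (S(R, p) = (-1*3 + 6)² = (-3 + 6)² = 3² = 9)
x = 228
S(12, 3 + X(6, 1)) + 260*x = 9 + 260*228 = 9 + 59280 = 59289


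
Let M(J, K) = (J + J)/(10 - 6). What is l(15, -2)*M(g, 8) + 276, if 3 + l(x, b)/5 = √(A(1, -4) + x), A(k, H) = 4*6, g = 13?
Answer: 357/2 + 65*√39/2 ≈ 381.46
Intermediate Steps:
A(k, H) = 24
l(x, b) = -15 + 5*√(24 + x)
M(J, K) = J/2 (M(J, K) = (2*J)/4 = (2*J)*(¼) = J/2)
l(15, -2)*M(g, 8) + 276 = (-15 + 5*√(24 + 15))*((½)*13) + 276 = (-15 + 5*√39)*(13/2) + 276 = (-195/2 + 65*√39/2) + 276 = 357/2 + 65*√39/2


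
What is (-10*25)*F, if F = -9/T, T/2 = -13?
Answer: -1125/13 ≈ -86.538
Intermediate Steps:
T = -26 (T = 2*(-13) = -26)
F = 9/26 (F = -9/(-26) = -9*(-1/26) = 9/26 ≈ 0.34615)
(-10*25)*F = -10*25*(9/26) = -250*9/26 = -1125/13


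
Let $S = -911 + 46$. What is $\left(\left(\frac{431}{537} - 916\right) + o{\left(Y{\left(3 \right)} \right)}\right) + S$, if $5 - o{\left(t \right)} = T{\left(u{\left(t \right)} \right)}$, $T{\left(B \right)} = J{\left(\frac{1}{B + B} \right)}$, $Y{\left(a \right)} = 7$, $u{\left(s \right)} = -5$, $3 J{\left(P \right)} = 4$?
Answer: $- \frac{317999}{179} \approx -1776.5$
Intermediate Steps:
$J{\left(P \right)} = \frac{4}{3}$ ($J{\left(P \right)} = \frac{1}{3} \cdot 4 = \frac{4}{3}$)
$S = -865$
$T{\left(B \right)} = \frac{4}{3}$
$o{\left(t \right)} = \frac{11}{3}$ ($o{\left(t \right)} = 5 - \frac{4}{3} = \frac{11}{3}$)
$\left(\left(\frac{431}{537} - 916\right) + o{\left(Y{\left(3 \right)} \right)}\right) + S = \left(\left(\frac{431}{537} - 916\right) + \frac{11}{3}\right) - 865 = \left(- \frac{491461}{537} + \frac{11}{3}\right) - 865 = - \frac{163164}{179} - 865 = - \frac{317999}{179}$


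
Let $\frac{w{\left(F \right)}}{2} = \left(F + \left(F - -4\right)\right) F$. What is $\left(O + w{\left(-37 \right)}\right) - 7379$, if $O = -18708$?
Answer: $-20907$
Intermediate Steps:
$w{\left(F \right)} = 2 F \left(4 + 2 F\right)$ ($w{\left(F \right)} = 2 \left(F + \left(F - -4\right)\right) F = 2 \left(F + \left(F + 4\right)\right) F = 2 \left(F + \left(4 + F\right)\right) F = 2 \left(4 + 2 F\right) F = 2 F \left(4 + 2 F\right)$)
$\left(O + w{\left(-37 \right)}\right) - 7379 = \left(-18708 + 4 \left(-37\right) \left(2 - 37\right)\right) - 7379 = \left(-18708 + 4 \left(-37\right) \left(-35\right)\right) - 7379 = \left(-18708 + 5180\right) - 7379 = -13528 - 7379 = -20907$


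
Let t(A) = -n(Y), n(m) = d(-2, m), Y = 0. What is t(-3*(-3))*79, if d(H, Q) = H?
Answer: 158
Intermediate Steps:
n(m) = -2
t(A) = 2 (t(A) = -1*(-2) = 2)
t(-3*(-3))*79 = 2*79 = 158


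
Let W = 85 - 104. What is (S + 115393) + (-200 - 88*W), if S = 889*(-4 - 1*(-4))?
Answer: 116865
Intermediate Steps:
W = -19
S = 0 (S = 889*(-4 + 4) = 889*0 = 0)
(S + 115393) + (-200 - 88*W) = (0 + 115393) + (-200 - 88*(-19)) = 115393 + (-200 + 1672) = 115393 + 1472 = 116865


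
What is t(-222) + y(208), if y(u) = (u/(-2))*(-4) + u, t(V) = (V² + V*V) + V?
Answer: 98970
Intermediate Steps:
t(V) = V + 2*V² (t(V) = (V² + V²) + V = 2*V² + V = V + 2*V²)
y(u) = 3*u (y(u) = (u*(-½))*(-4) + u = -u/2*(-4) + u = 2*u + u = 3*u)
t(-222) + y(208) = -222*(1 + 2*(-222)) + 3*208 = -222*(1 - 444) + 624 = -222*(-443) + 624 = 98346 + 624 = 98970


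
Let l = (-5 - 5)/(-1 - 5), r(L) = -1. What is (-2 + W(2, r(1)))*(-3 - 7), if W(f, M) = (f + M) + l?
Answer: -20/3 ≈ -6.6667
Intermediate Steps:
l = 5/3 (l = -10/(-6) = -10*(-1/6) = 5/3 ≈ 1.6667)
W(f, M) = 5/3 + M + f (W(f, M) = (f + M) + 5/3 = (M + f) + 5/3 = 5/3 + M + f)
(-2 + W(2, r(1)))*(-3 - 7) = (-2 + (5/3 - 1 + 2))*(-3 - 7) = (-2 + 8/3)*(-10) = (2/3)*(-10) = -20/3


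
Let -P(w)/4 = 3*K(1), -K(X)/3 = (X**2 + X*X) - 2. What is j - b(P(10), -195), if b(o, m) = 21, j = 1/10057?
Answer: -211196/10057 ≈ -21.000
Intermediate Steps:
K(X) = 6 - 6*X**2 (K(X) = -3*((X**2 + X*X) - 2) = -3*((X**2 + X**2) - 2) = -3*(2*X**2 - 2) = -3*(-2 + 2*X**2) = 6 - 6*X**2)
j = 1/10057 ≈ 9.9433e-5
P(w) = 0 (P(w) = -12*(6 - 6*1**2) = -12*(6 - 6*1) = -12*(6 - 6) = -12*0 = -4*0 = 0)
j - b(P(10), -195) = 1/10057 - 1*21 = 1/10057 - 21 = -211196/10057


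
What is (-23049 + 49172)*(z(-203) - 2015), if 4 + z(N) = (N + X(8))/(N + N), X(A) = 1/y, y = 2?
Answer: -42816197829/812 ≈ -5.2729e+7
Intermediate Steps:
X(A) = 1/2
z(N) = -4 + (1/2 + N)/(2*N) (z(N) = -4 + (N + 1/2)/(N + N) = -4 + (1/2 + N)/((2*N)) = -4 + (1/2 + N)*(1/(2*N)) = -4 + (1/2 + N)/(2*N))
(-23049 + 49172)*(z(-203) - 2015) = (-23049 + 49172)*((1/4)*(1 - 14*(-203))/(-203) - 2015) = 26123*((1/4)*(-1/203)*(1 + 2842) - 2015) = 26123*((1/4)*(-1/203)*2843 - 2015) = 26123*(-2843/812 - 2015) = 26123*(-1639023/812) = -42816197829/812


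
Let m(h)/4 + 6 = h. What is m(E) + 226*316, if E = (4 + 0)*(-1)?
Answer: 71376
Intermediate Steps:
E = -4 (E = 4*(-1) = -4)
m(h) = -24 + 4*h
m(E) + 226*316 = (-24 + 4*(-4)) + 226*316 = (-24 - 16) + 71416 = -40 + 71416 = 71376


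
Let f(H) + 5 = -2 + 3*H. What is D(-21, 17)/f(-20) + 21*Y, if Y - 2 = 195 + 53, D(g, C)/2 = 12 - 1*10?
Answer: 351746/67 ≈ 5249.9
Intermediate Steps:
D(g, C) = 4 (D(g, C) = 2*(12 - 1*10) = 2*(12 - 10) = 2*2 = 4)
Y = 250 (Y = 2 + (195 + 53) = 2 + 248 = 250)
f(H) = -7 + 3*H (f(H) = -5 + (-2 + 3*H) = -7 + 3*H)
D(-21, 17)/f(-20) + 21*Y = 4/(-7 + 3*(-20)) + 21*250 = 4/(-7 - 60) + 5250 = 4/(-67) + 5250 = 4*(-1/67) + 5250 = -4/67 + 5250 = 351746/67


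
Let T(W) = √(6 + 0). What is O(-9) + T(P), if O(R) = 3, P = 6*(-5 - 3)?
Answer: 3 + √6 ≈ 5.4495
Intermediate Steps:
P = -48 (P = 6*(-8) = -48)
T(W) = √6
O(-9) + T(P) = 3 + √6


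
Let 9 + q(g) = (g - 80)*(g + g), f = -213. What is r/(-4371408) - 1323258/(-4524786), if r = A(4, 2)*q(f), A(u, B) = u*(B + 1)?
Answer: -1531338863/30524206356 ≈ -0.050168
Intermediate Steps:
A(u, B) = u*(1 + B)
q(g) = -9 + 2*g*(-80 + g) (q(g) = -9 + (g - 80)*(g + g) = -9 + (-80 + g)*(2*g) = -9 + 2*g*(-80 + g))
r = 1497708 (r = (4*(1 + 2))*(-9 - 160*(-213) + 2*(-213)²) = (4*3)*(-9 + 34080 + 2*45369) = 12*(-9 + 34080 + 90738) = 12*124809 = 1497708)
r/(-4371408) - 1323258/(-4524786) = 1497708/(-4371408) - 1323258/(-4524786) = 1497708*(-1/4371408) - 1323258*(-1/4524786) = -41603/121428 + 220543/754131 = -1531338863/30524206356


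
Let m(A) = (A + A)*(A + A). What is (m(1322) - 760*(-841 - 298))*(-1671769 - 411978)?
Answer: -16370699920872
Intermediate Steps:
m(A) = 4*A**2 (m(A) = (2*A)*(2*A) = 4*A**2)
(m(1322) - 760*(-841 - 298))*(-1671769 - 411978) = (4*1322**2 - 760*(-841 - 298))*(-1671769 - 411978) = (4*1747684 - 760*(-1139))*(-2083747) = (6990736 + 865640)*(-2083747) = 7856376*(-2083747) = -16370699920872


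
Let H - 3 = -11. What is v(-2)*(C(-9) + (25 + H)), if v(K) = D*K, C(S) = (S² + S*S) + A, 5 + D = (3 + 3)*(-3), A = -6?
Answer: 7958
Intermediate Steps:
H = -8 (H = 3 - 11 = -8)
D = -23 (D = -5 + (3 + 3)*(-3) = -5 + 6*(-3) = -5 - 18 = -23)
C(S) = -6 + 2*S² (C(S) = (S² + S*S) - 6 = (S² + S²) - 6 = 2*S² - 6 = -6 + 2*S²)
v(K) = -23*K
v(-2)*(C(-9) + (25 + H)) = (-23*(-2))*((-6 + 2*(-9)²) + (25 - 8)) = 46*((-6 + 2*81) + 17) = 46*((-6 + 162) + 17) = 46*(156 + 17) = 46*173 = 7958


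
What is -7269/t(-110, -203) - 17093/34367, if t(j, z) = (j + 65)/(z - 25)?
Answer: -6328699781/171835 ≈ -36830.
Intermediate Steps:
t(j, z) = (65 + j)/(-25 + z)
-7269/t(-110, -203) - 17093/34367 = -7269*(-25 - 203)/(65 - 110) - 17093/34367 = -7269/(-45/(-228)) - 17093*1/34367 = -7269/((-1/228*(-45))) - 17093/34367 = -7269/15/76 - 17093/34367 = -7269*76/15 - 17093/34367 = -184148/5 - 17093/34367 = -6328699781/171835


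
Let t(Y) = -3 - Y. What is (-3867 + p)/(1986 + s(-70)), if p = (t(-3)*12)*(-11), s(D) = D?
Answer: -3867/1916 ≈ -2.0183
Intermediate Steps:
p = 0 (p = ((-3 - 1*(-3))*12)*(-11) = ((-3 + 3)*12)*(-11) = (0*12)*(-11) = 0*(-11) = 0)
(-3867 + p)/(1986 + s(-70)) = (-3867 + 0)/(1986 - 70) = -3867/1916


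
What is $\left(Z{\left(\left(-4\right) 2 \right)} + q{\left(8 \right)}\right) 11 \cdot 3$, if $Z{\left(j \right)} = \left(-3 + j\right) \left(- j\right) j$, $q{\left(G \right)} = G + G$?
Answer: $23760$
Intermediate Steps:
$q{\left(G \right)} = 2 G$
$Z{\left(j \right)} = - j^{2} \left(-3 + j\right)$ ($Z{\left(j \right)} = - j \left(-3 + j\right) j = - j^{2} \left(-3 + j\right)$)
$\left(Z{\left(\left(-4\right) 2 \right)} + q{\left(8 \right)}\right) 11 \cdot 3 = \left(\left(\left(-4\right) 2\right)^{2} \left(3 - \left(-4\right) 2\right) + 2 \cdot 8\right) 11 \cdot 3 = \left(\left(-8\right)^{2} \left(3 - -8\right) + 16\right) 33 = \left(64 \left(3 + 8\right) + 16\right) 33 = \left(64 \cdot 11 + 16\right) 33 = \left(704 + 16\right) 33 = 720 \cdot 33 = 23760$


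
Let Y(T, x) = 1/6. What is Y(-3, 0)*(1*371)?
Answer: 371/6 ≈ 61.833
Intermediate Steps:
Y(T, x) = 1/6
Y(-3, 0)*(1*371) = (1*371)/6 = (1/6)*371 = 371/6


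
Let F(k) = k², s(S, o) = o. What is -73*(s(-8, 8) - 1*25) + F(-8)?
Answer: 1305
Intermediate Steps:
-73*(s(-8, 8) - 1*25) + F(-8) = -73*(8 - 1*25) + (-8)² = -73*(8 - 25) + 64 = -73*(-17) + 64 = 1241 + 64 = 1305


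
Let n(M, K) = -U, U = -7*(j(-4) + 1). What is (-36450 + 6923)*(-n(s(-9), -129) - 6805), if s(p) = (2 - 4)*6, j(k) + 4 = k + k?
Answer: 198657656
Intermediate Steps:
j(k) = -4 + 2*k (j(k) = -4 + (k + k) = -4 + 2*k)
U = 77 (U = -7*((-4 + 2*(-4)) + 1) = -7*((-4 - 8) + 1) = -7*(-12 + 1) = -7*(-11) = 77)
s(p) = -12 (s(p) = -2*6 = -12)
n(M, K) = -77 (n(M, K) = -1*77 = -77)
(-36450 + 6923)*(-n(s(-9), -129) - 6805) = (-36450 + 6923)*(-1*(-77) - 6805) = -29527*(77 - 6805) = -29527*(-6728) = 198657656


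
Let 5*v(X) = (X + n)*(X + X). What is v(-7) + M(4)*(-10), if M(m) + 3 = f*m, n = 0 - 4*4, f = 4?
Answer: -328/5 ≈ -65.600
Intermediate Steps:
n = -16 (n = 0 - 16 = -16)
M(m) = -3 + 4*m
v(X) = 2*X*(-16 + X)/5 (v(X) = ((X - 16)*(X + X))/5 = ((-16 + X)*(2*X))/5 = (2*X*(-16 + X))/5 = 2*X*(-16 + X)/5)
v(-7) + M(4)*(-10) = (2/5)*(-7)*(-16 - 7) + (-3 + 4*4)*(-10) = (2/5)*(-7)*(-23) + (-3 + 16)*(-10) = 322/5 + 13*(-10) = 322/5 - 130 = -328/5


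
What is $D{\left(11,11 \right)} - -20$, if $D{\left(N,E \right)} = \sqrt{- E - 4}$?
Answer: $20 + i \sqrt{15} \approx 20.0 + 3.873 i$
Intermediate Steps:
$D{\left(N,E \right)} = \sqrt{-4 - E}$
$D{\left(11,11 \right)} - -20 = \sqrt{-4 - 11} - -20 = \sqrt{-4 - 11} + 20 = \sqrt{-15} + 20 = i \sqrt{15} + 20 = 20 + i \sqrt{15}$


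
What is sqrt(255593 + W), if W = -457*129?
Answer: 4*sqrt(12290) ≈ 443.44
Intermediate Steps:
W = -58953
sqrt(255593 + W) = sqrt(255593 - 58953) = sqrt(196640) = 4*sqrt(12290)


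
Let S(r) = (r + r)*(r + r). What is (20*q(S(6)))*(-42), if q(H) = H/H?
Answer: -840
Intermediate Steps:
S(r) = 4*r**2 (S(r) = (2*r)*(2*r) = 4*r**2)
q(H) = 1
(20*q(S(6)))*(-42) = (20*1)*(-42) = 20*(-42) = -840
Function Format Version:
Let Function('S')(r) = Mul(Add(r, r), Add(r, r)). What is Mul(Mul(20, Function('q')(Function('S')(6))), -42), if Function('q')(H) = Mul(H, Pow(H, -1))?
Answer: -840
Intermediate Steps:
Function('S')(r) = Mul(4, Pow(r, 2)) (Function('S')(r) = Mul(Mul(2, r), Mul(2, r)) = Mul(4, Pow(r, 2)))
Function('q')(H) = 1
Mul(Mul(20, Function('q')(Function('S')(6))), -42) = Mul(Mul(20, 1), -42) = Mul(20, -42) = -840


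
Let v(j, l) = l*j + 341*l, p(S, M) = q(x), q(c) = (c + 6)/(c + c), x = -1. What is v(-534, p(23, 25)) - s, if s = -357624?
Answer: 716213/2 ≈ 3.5811e+5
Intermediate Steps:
q(c) = (6 + c)/(2*c) (q(c) = (6 + c)/((2*c)) = (6 + c)*(1/(2*c)) = (6 + c)/(2*c))
p(S, M) = -5/2 (p(S, M) = (½)*(6 - 1)/(-1) = (½)*(-1)*5 = -5/2)
v(j, l) = 341*l + j*l (v(j, l) = j*l + 341*l = 341*l + j*l)
v(-534, p(23, 25)) - s = -5*(341 - 534)/2 - 1*(-357624) = -5/2*(-193) + 357624 = 965/2 + 357624 = 716213/2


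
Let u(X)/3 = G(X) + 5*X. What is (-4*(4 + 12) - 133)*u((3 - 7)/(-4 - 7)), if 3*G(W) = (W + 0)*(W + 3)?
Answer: -159176/121 ≈ -1315.5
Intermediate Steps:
G(W) = W*(3 + W)/3 (G(W) = ((W + 0)*(W + 3))/3 = (W*(3 + W))/3 = W*(3 + W)/3)
u(X) = 15*X + X*(3 + X) (u(X) = 3*(X*(3 + X)/3 + 5*X) = 3*(5*X + X*(3 + X)/3) = 15*X + X*(3 + X))
(-4*(4 + 12) - 133)*u((3 - 7)/(-4 - 7)) = (-4*(4 + 12) - 133)*(((3 - 7)/(-4 - 7))*(18 + (3 - 7)/(-4 - 7))) = (-4*16 - 133)*((-4/(-11))*(18 - 4/(-11))) = (-64 - 133)*((-4*(-1/11))*(18 - 4*(-1/11))) = -788*(18 + 4/11)/11 = -788*202/(11*11) = -197*808/121 = -159176/121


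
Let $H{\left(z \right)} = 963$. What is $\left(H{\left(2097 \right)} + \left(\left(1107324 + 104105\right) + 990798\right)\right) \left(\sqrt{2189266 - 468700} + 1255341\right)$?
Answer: $2765754737790 + 6609570 \sqrt{191174} \approx 2.7686 \cdot 10^{12}$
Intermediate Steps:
$\left(H{\left(2097 \right)} + \left(\left(1107324 + 104105\right) + 990798\right)\right) \left(\sqrt{2189266 - 468700} + 1255341\right) = \left(963 + \left(\left(1107324 + 104105\right) + 990798\right)\right) \left(\sqrt{2189266 - 468700} + 1255341\right) = \left(963 + \left(1211429 + 990798\right)\right) \left(\sqrt{1720566} + 1255341\right) = \left(963 + 2202227\right) \left(3 \sqrt{191174} + 1255341\right) = 2203190 \left(1255341 + 3 \sqrt{191174}\right) = 2765754737790 + 6609570 \sqrt{191174}$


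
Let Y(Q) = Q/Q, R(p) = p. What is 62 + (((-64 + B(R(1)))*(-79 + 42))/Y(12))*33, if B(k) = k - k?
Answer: 78206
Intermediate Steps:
Y(Q) = 1
B(k) = 0
62 + (((-64 + B(R(1)))*(-79 + 42))/Y(12))*33 = 62 + (((-64 + 0)*(-79 + 42))/1)*33 = 62 + (-64*(-37)*1)*33 = 62 + (2368*1)*33 = 62 + 2368*33 = 62 + 78144 = 78206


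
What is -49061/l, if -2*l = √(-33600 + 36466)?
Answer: 49061*√2866/1433 ≈ 1832.9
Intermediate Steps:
l = -√2866/2 (l = -√(-33600 + 36466)/2 = -√2866/2 ≈ -26.768)
-49061/l = -49061*(-√2866/1433) = -(-49061)*√2866/1433 = 49061*√2866/1433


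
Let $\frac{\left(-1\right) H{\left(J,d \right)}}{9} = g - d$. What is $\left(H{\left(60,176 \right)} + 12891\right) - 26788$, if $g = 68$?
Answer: $-12925$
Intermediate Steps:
$H{\left(J,d \right)} = -612 + 9 d$ ($H{\left(J,d \right)} = - 9 \left(68 - d\right) = -612 + 9 d$)
$\left(H{\left(60,176 \right)} + 12891\right) - 26788 = \left(\left(-612 + 9 \cdot 176\right) + 12891\right) - 26788 = \left(\left(-612 + 1584\right) + 12891\right) - 26788 = \left(972 + 12891\right) - 26788 = 13863 - 26788 = -12925$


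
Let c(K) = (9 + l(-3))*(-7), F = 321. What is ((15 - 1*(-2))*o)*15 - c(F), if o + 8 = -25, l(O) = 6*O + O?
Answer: -8499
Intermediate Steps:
l(O) = 7*O
o = -33 (o = -8 - 25 = -33)
c(K) = 84 (c(K) = (9 + 7*(-3))*(-7) = (9 - 21)*(-7) = -12*(-7) = 84)
((15 - 1*(-2))*o)*15 - c(F) = ((15 - 1*(-2))*(-33))*15 - 1*84 = ((15 + 2)*(-33))*15 - 84 = (17*(-33))*15 - 84 = -561*15 - 84 = -8415 - 84 = -8499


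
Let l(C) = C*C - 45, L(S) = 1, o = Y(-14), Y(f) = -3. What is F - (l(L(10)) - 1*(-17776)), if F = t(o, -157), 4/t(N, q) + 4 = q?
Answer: -2854856/161 ≈ -17732.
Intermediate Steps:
o = -3
t(N, q) = 4/(-4 + q)
l(C) = -45 + C² (l(C) = C² - 45 = -45 + C²)
F = -4/161 (F = 4/(-4 - 157) = 4/(-161) = 4*(-1/161) = -4/161 ≈ -0.024845)
F - (l(L(10)) - 1*(-17776)) = -4/161 - ((-45 + 1²) - 1*(-17776)) = -4/161 - ((-45 + 1) + 17776) = -4/161 - (-44 + 17776) = -4/161 - 1*17732 = -4/161 - 17732 = -2854856/161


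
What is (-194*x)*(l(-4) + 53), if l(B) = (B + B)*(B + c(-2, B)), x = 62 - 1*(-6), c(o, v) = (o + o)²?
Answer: 567256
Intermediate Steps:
c(o, v) = 4*o² (c(o, v) = (2*o)² = 4*o²)
x = 68 (x = 62 + 6 = 68)
l(B) = 2*B*(16 + B) (l(B) = (B + B)*(B + 4*(-2)²) = (2*B)*(B + 4*4) = (2*B)*(B + 16) = (2*B)*(16 + B) = 2*B*(16 + B))
(-194*x)*(l(-4) + 53) = (-194*68)*(2*(-4)*(16 - 4) + 53) = -13192*(2*(-4)*12 + 53) = -13192*(-96 + 53) = -13192*(-43) = 567256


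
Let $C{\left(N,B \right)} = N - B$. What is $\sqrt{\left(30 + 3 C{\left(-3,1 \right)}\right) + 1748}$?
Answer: $\sqrt{1766} \approx 42.024$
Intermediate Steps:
$\sqrt{\left(30 + 3 C{\left(-3,1 \right)}\right) + 1748} = \sqrt{\left(30 + 3 \left(-3 - 1\right)\right) + 1748} = \sqrt{\left(30 + 3 \left(-4\right)\right) + 1748} = \sqrt{\left(30 - 12\right) + 1748} = \sqrt{18 + 1748} = \sqrt{1766}$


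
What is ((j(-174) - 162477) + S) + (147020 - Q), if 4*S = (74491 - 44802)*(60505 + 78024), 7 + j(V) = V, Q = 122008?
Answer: 4112236897/4 ≈ 1.0281e+9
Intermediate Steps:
j(V) = -7 + V
S = 4112787481/4 (S = ((74491 - 44802)*(60505 + 78024))/4 = (29689*138529)/4 = (1/4)*4112787481 = 4112787481/4 ≈ 1.0282e+9)
((j(-174) - 162477) + S) + (147020 - Q) = (((-7 - 174) - 162477) + 4112787481/4) + (147020 - 1*122008) = ((-181 - 162477) + 4112787481/4) + (147020 - 122008) = (-162658 + 4112787481/4) + 25012 = 4112136849/4 + 25012 = 4112236897/4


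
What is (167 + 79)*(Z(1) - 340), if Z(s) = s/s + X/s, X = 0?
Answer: -83394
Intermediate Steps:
Z(s) = 1 (Z(s) = s/s + 0/s = 1 + 0 = 1)
(167 + 79)*(Z(1) - 340) = (167 + 79)*(1 - 340) = 246*(-339) = -83394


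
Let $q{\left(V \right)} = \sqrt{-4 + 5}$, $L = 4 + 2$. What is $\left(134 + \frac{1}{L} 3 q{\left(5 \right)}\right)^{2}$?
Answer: $\frac{72361}{4} \approx 18090.0$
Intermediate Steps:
$L = 6$
$q{\left(V \right)} = 1$ ($q{\left(V \right)} = \sqrt{1} = 1$)
$\left(134 + \frac{1}{L} 3 q{\left(5 \right)}\right)^{2} = \left(134 + \frac{1}{6} \cdot 3 \cdot 1\right)^{2} = \left(134 + \frac{1}{2} \cdot 1\right)^{2} = \left(134 + \frac{1}{2}\right)^{2} = \left(\frac{269}{2}\right)^{2} = \frac{72361}{4}$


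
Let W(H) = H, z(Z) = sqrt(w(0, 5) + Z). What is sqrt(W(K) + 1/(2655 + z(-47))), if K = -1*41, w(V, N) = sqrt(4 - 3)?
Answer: sqrt((-108854 - 41*I*sqrt(46))/(2655 + I*sqrt(46))) ≈ 0.e-7 - 6.4031*I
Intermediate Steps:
w(V, N) = 1 (w(V, N) = sqrt(1) = 1)
z(Z) = sqrt(1 + Z)
K = -41
sqrt(W(K) + 1/(2655 + z(-47))) = sqrt(-41 + 1/(2655 + sqrt(1 - 47))) = sqrt(-41 + 1/(2655 + sqrt(-46))) = sqrt(-41 + 1/(2655 + I*sqrt(46)))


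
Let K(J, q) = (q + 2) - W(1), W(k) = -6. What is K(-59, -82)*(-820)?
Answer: 60680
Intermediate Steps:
K(J, q) = 8 + q (K(J, q) = (q + 2) - 1*(-6) = (2 + q) + 6 = 8 + q)
K(-59, -82)*(-820) = (8 - 82)*(-820) = -74*(-820) = 60680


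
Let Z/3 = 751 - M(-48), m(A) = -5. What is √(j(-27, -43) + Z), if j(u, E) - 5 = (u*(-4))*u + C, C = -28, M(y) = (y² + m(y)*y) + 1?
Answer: I*√8321 ≈ 91.219*I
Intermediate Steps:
M(y) = 1 + y² - 5*y (M(y) = (y² - 5*y) + 1 = 1 + y² - 5*y)
j(u, E) = -23 - 4*u² (j(u, E) = 5 + ((u*(-4))*u - 28) = 5 + ((-4*u)*u - 28) = 5 + (-4*u² - 28) = 5 + (-28 - 4*u²) = -23 - 4*u²)
Z = -5382 (Z = 3*(751 - (1 + (-48)² - 5*(-48))) = 3*(751 - (1 + 2304 + 240)) = 3*(751 - 1*2545) = 3*(751 - 2545) = 3*(-1794) = -5382)
√(j(-27, -43) + Z) = √((-23 - 4*(-27)²) - 5382) = √((-23 - 4*729) - 5382) = √((-23 - 2916) - 5382) = √(-2939 - 5382) = √(-8321) = I*√8321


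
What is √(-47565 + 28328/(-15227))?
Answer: I*√11028924977341/15227 ≈ 218.1*I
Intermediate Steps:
√(-47565 + 28328/(-15227)) = √(-47565 + 28328*(-1/15227)) = √(-47565 - 28328/15227) = √(-724300583/15227) = I*√11028924977341/15227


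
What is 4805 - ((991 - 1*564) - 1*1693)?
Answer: 6071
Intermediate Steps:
4805 - ((991 - 1*564) - 1*1693) = 4805 - ((991 - 564) - 1693) = 4805 - (427 - 1693) = 4805 - 1*(-1266) = 4805 + 1266 = 6071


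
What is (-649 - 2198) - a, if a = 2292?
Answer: -5139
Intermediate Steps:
(-649 - 2198) - a = (-649 - 2198) - 1*2292 = -2847 - 2292 = -5139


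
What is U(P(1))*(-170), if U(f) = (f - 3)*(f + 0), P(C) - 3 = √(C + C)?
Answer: -340 - 510*√2 ≈ -1061.2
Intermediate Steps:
P(C) = 3 + √2*√C (P(C) = 3 + √(C + C) = 3 + √(2*C) = 3 + √2*√C)
U(f) = f*(-3 + f) (U(f) = (-3 + f)*f = f*(-3 + f))
U(P(1))*(-170) = ((3 + √2*√1)*(-3 + (3 + √2*√1)))*(-170) = ((3 + √2*1)*(-3 + (3 + √2*1)))*(-170) = ((3 + √2)*(-3 + (3 + √2)))*(-170) = ((3 + √2)*√2)*(-170) = (√2*(3 + √2))*(-170) = -170*√2*(3 + √2)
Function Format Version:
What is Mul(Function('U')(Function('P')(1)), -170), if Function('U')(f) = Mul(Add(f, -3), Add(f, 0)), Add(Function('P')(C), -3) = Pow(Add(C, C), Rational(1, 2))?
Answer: Add(-340, Mul(-510, Pow(2, Rational(1, 2)))) ≈ -1061.2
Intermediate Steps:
Function('P')(C) = Add(3, Mul(Pow(2, Rational(1, 2)), Pow(C, Rational(1, 2)))) (Function('P')(C) = Add(3, Pow(Add(C, C), Rational(1, 2))) = Add(3, Pow(Mul(2, C), Rational(1, 2))) = Add(3, Mul(Pow(2, Rational(1, 2)), Pow(C, Rational(1, 2)))))
Function('U')(f) = Mul(f, Add(-3, f)) (Function('U')(f) = Mul(Add(-3, f), f) = Mul(f, Add(-3, f)))
Mul(Function('U')(Function('P')(1)), -170) = Mul(Mul(Add(3, Mul(Pow(2, Rational(1, 2)), Pow(1, Rational(1, 2)))), Add(-3, Add(3, Mul(Pow(2, Rational(1, 2)), Pow(1, Rational(1, 2)))))), -170) = Mul(Mul(Add(3, Mul(Pow(2, Rational(1, 2)), 1)), Add(-3, Add(3, Mul(Pow(2, Rational(1, 2)), 1)))), -170) = Mul(Mul(Add(3, Pow(2, Rational(1, 2))), Add(-3, Add(3, Pow(2, Rational(1, 2))))), -170) = Mul(Mul(Add(3, Pow(2, Rational(1, 2))), Pow(2, Rational(1, 2))), -170) = Mul(Mul(Pow(2, Rational(1, 2)), Add(3, Pow(2, Rational(1, 2)))), -170) = Mul(-170, Pow(2, Rational(1, 2)), Add(3, Pow(2, Rational(1, 2))))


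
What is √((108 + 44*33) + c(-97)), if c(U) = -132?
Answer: 2*√357 ≈ 37.789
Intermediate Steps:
√((108 + 44*33) + c(-97)) = √((108 + 44*33) - 132) = √((108 + 1452) - 132) = √(1560 - 132) = √1428 = 2*√357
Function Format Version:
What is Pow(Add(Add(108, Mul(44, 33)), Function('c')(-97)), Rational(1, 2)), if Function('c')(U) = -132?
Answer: Mul(2, Pow(357, Rational(1, 2))) ≈ 37.789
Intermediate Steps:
Pow(Add(Add(108, Mul(44, 33)), Function('c')(-97)), Rational(1, 2)) = Pow(Add(Add(108, Mul(44, 33)), -132), Rational(1, 2)) = Pow(Add(Add(108, 1452), -132), Rational(1, 2)) = Pow(Add(1560, -132), Rational(1, 2)) = Pow(1428, Rational(1, 2)) = Mul(2, Pow(357, Rational(1, 2)))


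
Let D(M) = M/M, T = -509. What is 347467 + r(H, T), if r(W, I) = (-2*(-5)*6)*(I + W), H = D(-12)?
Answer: 316987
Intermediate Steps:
D(M) = 1
H = 1
r(W, I) = 60*I + 60*W (r(W, I) = (10*6)*(I + W) = 60*(I + W) = 60*I + 60*W)
347467 + r(H, T) = 347467 + (60*(-509) + 60*1) = 347467 + (-30540 + 60) = 347467 - 30480 = 316987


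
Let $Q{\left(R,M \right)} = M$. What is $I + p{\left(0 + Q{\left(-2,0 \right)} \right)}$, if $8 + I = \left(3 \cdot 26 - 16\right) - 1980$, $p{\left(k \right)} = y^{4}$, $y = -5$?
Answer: $-1301$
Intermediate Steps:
$p{\left(k \right)} = 625$ ($p{\left(k \right)} = \left(-5\right)^{4} = 625$)
$I = -1926$ ($I = -8 + \left(\left(3 \cdot 26 - 16\right) - 1980\right) = -8 + \left(\left(78 - 16\right) - 1980\right) = -8 + \left(62 - 1980\right) = -8 - 1918 = -1926$)
$I + p{\left(0 + Q{\left(-2,0 \right)} \right)} = -1926 + 625 = -1301$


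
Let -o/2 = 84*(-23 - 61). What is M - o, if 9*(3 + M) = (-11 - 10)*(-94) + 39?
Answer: -41674/3 ≈ -13891.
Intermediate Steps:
M = 662/3 (M = -3 + ((-11 - 10)*(-94) + 39)/9 = -3 + (-21*(-94) + 39)/9 = -3 + (1974 + 39)/9 = -3 + (⅑)*2013 = -3 + 671/3 = 662/3 ≈ 220.67)
o = 14112 (o = -168*(-23 - 61) = -168*(-84) = -2*(-7056) = 14112)
M - o = 662/3 - 1*14112 = 662/3 - 14112 = -41674/3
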